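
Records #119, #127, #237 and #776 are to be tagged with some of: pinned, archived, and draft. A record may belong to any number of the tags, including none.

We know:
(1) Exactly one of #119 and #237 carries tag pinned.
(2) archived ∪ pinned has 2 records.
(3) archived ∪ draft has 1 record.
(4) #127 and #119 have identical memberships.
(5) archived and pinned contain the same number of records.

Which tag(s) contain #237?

#237: pinned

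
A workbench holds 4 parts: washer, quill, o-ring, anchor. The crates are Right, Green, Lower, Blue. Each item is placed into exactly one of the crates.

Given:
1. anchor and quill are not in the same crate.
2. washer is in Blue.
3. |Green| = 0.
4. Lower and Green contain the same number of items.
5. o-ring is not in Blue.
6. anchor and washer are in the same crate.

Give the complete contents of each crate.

Right = {o-ring, quill}; Green = {}; Lower = {}; Blue = {anchor, washer}

From (2): washer ∈ Blue.
From (5): o-ring ∉ Blue.
(3): Green already has 0, so the rest are out.
(6): anchor matches washer: anchor ∉ Right.
(6): anchor matches washer: anchor ∉ Lower.
(6): anchor matches washer: anchor ∈ Blue.
(1): quill ∉ Blue.
Suppose quill ∉ Right: no assignment then satisfies all the clues, so quill ∈ Right.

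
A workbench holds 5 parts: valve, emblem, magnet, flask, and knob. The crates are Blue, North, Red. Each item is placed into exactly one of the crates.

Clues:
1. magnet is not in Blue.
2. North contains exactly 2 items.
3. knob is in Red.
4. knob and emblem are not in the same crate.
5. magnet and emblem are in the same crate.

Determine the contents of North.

From (1): magnet ∉ Blue.
From (3): knob ∈ Red.
(4): emblem ∉ Red.
(5): emblem matches magnet: emblem ∉ Blue.
(5): magnet matches emblem: magnet ∉ Red.
Only one crate left: emblem ∈ North.
Only one crate left: magnet ∈ North.
(2): North already has 2, so the rest are out.

North = {emblem, magnet}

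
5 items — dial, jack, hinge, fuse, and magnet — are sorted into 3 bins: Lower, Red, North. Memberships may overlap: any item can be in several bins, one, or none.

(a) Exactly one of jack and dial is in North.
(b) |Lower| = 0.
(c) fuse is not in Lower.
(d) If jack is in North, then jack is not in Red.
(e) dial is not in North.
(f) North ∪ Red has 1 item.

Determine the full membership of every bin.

From (c): fuse ∉ Lower.
From (e): dial ∉ North.
(a) (exactly one): jack ∈ North.
(b): Lower already has 0, so the rest are out.
(d): jack ∉ Red.
Suppose dial ∈ Red: no assignment then satisfies all the clues, so dial ∉ Red.

Lower = {}; Red = {}; North = {jack}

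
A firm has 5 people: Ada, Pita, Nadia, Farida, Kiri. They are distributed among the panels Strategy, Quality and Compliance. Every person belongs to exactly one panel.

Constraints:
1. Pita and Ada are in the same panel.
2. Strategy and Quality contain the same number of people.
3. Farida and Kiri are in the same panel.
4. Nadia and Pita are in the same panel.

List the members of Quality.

Quality = {}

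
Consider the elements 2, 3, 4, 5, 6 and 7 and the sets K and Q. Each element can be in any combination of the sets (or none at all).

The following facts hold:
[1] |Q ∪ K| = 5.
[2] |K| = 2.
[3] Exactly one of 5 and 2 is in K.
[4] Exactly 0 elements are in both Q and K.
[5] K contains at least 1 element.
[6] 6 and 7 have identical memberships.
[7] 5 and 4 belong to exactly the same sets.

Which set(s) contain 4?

4: K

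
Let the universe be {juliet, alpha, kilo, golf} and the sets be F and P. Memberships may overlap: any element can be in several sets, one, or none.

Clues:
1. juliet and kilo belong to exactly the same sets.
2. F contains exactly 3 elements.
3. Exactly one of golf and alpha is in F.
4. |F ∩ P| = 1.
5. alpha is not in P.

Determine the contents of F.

F = {golf, juliet, kilo}

From (5): alpha ∉ P.
Suppose juliet ∉ F: no assignment then satisfies all the clues, so juliet ∈ F.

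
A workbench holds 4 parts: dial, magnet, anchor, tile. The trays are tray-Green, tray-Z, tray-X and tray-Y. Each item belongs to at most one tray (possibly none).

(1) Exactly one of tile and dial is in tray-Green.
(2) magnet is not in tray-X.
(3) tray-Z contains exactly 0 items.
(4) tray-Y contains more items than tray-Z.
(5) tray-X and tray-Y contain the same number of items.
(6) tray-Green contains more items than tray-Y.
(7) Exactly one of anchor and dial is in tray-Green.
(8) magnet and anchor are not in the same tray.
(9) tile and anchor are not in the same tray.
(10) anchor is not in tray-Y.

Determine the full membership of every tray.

tray-Green = {dial, magnet}; tray-Z = {}; tray-X = {anchor}; tray-Y = {tile}

From (2): magnet ∉ tray-X.
From (10): anchor ∉ tray-Y.
(3): tray-Z already has 0, so the rest are out.
Suppose dial ∉ tray-Green: no assignment then satisfies all the clues, so dial ∈ tray-Green.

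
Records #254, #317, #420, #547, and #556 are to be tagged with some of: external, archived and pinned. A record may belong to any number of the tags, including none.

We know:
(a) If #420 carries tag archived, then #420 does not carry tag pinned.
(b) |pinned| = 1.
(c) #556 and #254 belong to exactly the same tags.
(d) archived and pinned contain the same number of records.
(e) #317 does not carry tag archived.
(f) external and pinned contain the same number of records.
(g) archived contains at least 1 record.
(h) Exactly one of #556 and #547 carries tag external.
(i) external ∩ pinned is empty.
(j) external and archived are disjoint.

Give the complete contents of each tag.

external = {#547}; archived = {#420}; pinned = {#317}

From (e): #317 ∉ archived.
Suppose #254 ∈ external: no assignment then satisfies all the clues, so #254 ∉ external.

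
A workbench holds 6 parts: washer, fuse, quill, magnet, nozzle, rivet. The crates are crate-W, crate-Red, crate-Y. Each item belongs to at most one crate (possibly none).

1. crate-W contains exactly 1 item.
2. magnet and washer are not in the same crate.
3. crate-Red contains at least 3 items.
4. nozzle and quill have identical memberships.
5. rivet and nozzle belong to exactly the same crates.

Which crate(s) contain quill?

quill: crate-Red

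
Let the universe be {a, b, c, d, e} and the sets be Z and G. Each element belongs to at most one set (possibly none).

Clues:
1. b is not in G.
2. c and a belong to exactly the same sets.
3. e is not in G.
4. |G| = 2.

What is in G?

G = {a, c}

From (1): b ∉ G.
From (3): e ∉ G.
Suppose a ∉ G: no assignment then satisfies all the clues, so a ∈ G.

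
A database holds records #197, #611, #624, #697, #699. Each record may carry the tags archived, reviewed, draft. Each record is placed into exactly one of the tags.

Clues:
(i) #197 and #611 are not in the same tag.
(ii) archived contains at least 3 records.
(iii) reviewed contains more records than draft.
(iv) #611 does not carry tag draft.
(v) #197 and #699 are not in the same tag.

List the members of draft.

draft = {}

From (iv): #611 ∉ draft.
Suppose #197 ∈ draft: no assignment then satisfies all the clues, so #197 ∉ draft.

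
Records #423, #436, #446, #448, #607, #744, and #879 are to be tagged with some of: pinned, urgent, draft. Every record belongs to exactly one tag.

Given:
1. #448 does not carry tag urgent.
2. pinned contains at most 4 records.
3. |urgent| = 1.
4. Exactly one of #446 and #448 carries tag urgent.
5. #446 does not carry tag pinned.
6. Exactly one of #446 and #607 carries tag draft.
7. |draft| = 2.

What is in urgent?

From (1): #448 ∉ urgent.
From (5): #446 ∉ pinned.
(4) (exactly one): #446 ∈ urgent.
(6) (exactly one): #607 ∈ draft.
(3): urgent already has 1, so the rest are out.

urgent = {#446}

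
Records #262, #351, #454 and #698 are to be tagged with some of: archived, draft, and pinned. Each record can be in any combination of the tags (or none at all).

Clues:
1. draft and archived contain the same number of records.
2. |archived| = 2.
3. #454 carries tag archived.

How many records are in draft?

2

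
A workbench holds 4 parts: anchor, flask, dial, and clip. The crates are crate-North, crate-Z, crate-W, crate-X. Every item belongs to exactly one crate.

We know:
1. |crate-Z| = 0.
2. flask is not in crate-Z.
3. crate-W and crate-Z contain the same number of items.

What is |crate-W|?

From (2): flask ∉ crate-Z.
(1): crate-Z already has 0, so the rest are out.
Suppose anchor ∈ crate-W: no assignment then satisfies all the clues, so anchor ∉ crate-W.

0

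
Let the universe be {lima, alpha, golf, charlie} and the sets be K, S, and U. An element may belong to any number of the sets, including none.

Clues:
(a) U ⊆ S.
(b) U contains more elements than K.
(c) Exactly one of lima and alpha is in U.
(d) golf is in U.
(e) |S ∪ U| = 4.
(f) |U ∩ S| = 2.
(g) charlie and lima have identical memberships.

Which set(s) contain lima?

lima: S

From (d): golf ∈ U.
(a) with golf ∈ U: golf ∈ S.
Suppose lima ∈ K: no assignment then satisfies all the clues, so lima ∉ K.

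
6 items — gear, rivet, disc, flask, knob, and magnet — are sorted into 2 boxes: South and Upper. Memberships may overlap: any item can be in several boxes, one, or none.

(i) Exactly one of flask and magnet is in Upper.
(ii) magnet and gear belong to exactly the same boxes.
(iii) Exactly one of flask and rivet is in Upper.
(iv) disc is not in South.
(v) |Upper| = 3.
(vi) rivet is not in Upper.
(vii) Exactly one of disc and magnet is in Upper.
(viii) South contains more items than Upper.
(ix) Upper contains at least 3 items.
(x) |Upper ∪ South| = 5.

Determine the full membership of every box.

South = {flask, gear, knob, magnet}; Upper = {disc, flask, knob}

From (iv): disc ∉ South.
From (vi): rivet ∉ Upper.
(iii) (exactly one): flask ∈ Upper.
(i) (exactly one): magnet ∉ Upper.
(ii): gear matches magnet: gear ∉ Upper.
(v): only 3 candidates remain for Upper, so all are in.
Suppose gear ∉ South: no assignment then satisfies all the clues, so gear ∈ South.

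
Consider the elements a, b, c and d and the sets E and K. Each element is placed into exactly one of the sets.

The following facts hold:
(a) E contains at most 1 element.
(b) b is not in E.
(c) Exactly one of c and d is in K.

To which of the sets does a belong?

a: K

From (b): b ∉ E.
Only one set left: b ∈ K.
Suppose a ∈ E: no assignment then satisfies all the clues, so a ∉ E.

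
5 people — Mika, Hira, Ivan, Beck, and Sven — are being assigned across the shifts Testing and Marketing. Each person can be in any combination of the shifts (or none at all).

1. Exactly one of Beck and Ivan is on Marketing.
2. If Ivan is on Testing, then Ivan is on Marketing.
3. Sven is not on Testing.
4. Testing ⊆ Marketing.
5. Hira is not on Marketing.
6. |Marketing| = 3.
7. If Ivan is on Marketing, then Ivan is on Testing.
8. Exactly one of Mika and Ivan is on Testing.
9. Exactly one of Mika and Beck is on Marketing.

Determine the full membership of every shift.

Testing = {Ivan}; Marketing = {Ivan, Mika, Sven}

From (3): Sven ∉ Testing.
From (5): Hira ∉ Marketing.
(4) contrapositive: Hira ∉ Testing.
Suppose Mika ∈ Testing: no assignment then satisfies all the clues, so Mika ∉ Testing.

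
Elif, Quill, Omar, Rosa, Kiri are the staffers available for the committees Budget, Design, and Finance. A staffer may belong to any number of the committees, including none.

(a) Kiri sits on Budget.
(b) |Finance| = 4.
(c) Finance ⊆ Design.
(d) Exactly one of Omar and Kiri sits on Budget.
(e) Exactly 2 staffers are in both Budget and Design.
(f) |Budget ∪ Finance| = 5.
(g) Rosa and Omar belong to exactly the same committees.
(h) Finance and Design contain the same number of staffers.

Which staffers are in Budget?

Budget = {Elif, Kiri, Quill}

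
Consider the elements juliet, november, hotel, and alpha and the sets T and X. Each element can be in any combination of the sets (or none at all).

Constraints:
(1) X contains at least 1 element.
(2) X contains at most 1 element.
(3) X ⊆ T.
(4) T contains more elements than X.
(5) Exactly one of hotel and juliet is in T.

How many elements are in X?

1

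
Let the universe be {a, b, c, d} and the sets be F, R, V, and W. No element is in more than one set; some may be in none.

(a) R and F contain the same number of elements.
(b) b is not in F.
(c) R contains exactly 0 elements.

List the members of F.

From (b): b ∉ F.
(c): R already has 0, so the rest are out.
Suppose a ∈ F: no assignment then satisfies all the clues, so a ∉ F.

F = {}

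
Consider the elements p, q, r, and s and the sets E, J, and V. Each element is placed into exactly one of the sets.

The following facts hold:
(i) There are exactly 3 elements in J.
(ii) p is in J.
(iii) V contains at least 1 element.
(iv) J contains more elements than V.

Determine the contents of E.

E = {}

From (ii): p ∈ J.
Suppose q ∈ E: no assignment then satisfies all the clues, so q ∉ E.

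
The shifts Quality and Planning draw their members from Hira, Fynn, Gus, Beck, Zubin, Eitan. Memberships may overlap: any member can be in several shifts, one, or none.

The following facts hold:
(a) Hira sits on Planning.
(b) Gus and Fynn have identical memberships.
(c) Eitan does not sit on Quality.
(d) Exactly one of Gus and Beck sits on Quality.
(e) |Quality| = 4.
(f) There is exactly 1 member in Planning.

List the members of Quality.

Quality = {Fynn, Gus, Hira, Zubin}

From (a): Hira ∈ Planning.
From (c): Eitan ∉ Quality.
(f): Planning already has 1, so the rest are out.
Suppose Hira ∉ Quality: no assignment then satisfies all the clues, so Hira ∈ Quality.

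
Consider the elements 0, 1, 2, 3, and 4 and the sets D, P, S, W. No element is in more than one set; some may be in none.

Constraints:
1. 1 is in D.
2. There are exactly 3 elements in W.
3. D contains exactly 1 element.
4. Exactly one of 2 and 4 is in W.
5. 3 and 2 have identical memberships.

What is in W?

W = {0, 2, 3}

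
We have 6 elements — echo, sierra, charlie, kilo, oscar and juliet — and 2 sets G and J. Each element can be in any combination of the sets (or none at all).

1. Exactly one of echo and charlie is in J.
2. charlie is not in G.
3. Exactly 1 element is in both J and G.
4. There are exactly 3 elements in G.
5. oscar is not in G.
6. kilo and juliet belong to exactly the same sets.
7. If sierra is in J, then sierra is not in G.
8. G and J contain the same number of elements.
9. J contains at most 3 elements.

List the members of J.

J = {echo, oscar, sierra}

From (2): charlie ∉ G.
From (5): oscar ∉ G.
Suppose echo ∉ J: no assignment then satisfies all the clues, so echo ∈ J.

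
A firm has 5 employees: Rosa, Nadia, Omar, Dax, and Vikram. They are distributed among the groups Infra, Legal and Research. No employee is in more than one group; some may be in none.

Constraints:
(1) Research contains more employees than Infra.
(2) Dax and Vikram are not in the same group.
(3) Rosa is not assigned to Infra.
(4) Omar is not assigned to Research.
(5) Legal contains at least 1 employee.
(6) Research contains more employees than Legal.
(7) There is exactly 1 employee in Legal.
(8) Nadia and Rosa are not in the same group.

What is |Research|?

2

From (3): Rosa ∉ Infra.
From (4): Omar ∉ Research.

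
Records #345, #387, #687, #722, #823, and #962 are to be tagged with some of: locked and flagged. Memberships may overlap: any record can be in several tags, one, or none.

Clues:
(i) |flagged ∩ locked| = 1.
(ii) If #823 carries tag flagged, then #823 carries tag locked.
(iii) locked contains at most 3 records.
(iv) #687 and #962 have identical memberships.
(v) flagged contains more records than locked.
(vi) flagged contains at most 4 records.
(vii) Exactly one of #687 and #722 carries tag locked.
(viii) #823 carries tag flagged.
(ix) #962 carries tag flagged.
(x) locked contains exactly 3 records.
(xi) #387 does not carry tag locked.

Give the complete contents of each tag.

locked = {#345, #722, #823}; flagged = {#387, #687, #823, #962}

From (viii): #823 ∈ flagged.
From (ix): #962 ∈ flagged.
From (xi): #387 ∉ locked.
(ii): #823 ∈ locked.
(iv): #687 matches #962: #687 ∈ flagged.
Suppose #345 ∉ locked: no assignment then satisfies all the clues, so #345 ∈ locked.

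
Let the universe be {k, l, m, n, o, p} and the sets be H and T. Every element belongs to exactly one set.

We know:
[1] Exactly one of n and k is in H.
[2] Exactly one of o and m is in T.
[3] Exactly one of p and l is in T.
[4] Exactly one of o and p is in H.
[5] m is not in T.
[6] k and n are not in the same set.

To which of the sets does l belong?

l: T

From (5): m ∉ T.
(2) (exactly one): o ∈ T.
(4) (exactly one): p ∈ H.
Only one set left: m ∈ H.
(3) (exactly one): l ∈ T.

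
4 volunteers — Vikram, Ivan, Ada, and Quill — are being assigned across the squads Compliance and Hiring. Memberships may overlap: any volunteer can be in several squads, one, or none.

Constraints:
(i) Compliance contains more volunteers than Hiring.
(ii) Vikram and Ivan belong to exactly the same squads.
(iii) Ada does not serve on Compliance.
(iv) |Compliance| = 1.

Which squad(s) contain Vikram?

Vikram: none

From (iii): Ada ∉ Compliance.
Suppose Vikram ∈ Compliance: no assignment then satisfies all the clues, so Vikram ∉ Compliance.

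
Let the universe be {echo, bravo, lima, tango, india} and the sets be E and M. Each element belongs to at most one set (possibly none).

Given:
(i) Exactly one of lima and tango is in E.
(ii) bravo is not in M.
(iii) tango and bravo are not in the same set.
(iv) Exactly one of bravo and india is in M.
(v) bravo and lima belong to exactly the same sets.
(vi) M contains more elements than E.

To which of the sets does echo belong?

echo: M

From (ii): bravo ∉ M.
(iv) (exactly one): india ∈ M.
(v): lima matches bravo: lima ∉ M.
Suppose echo ∈ E: no assignment then satisfies all the clues, so echo ∉ E.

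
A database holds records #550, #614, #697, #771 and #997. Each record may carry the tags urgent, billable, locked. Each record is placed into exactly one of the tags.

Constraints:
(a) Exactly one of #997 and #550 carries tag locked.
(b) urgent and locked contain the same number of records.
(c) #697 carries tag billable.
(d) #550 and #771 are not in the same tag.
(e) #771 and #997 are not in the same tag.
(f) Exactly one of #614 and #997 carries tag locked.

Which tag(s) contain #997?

#997: locked

From (c): #697 ∈ billable.
Suppose #997 ∈ urgent: no assignment then satisfies all the clues, so #997 ∉ urgent.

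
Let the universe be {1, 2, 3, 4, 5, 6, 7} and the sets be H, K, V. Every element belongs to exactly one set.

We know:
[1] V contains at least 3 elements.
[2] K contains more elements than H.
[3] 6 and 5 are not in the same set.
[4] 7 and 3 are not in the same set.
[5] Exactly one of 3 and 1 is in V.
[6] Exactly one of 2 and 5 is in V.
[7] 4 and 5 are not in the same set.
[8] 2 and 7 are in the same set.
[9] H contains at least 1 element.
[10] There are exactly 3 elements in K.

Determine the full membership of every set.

H = {5}; K = {3, 4, 6}; V = {1, 2, 7}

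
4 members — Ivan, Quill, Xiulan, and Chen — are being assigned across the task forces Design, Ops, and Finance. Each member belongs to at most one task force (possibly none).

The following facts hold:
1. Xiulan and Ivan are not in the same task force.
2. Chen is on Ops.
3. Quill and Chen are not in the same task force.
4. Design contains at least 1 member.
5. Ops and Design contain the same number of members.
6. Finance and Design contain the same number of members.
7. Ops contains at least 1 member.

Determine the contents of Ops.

Ops = {Chen}

From (2): Chen ∈ Ops.
(3): Quill ∉ Ops.
Suppose Ivan ∈ Ops: no assignment then satisfies all the clues, so Ivan ∉ Ops.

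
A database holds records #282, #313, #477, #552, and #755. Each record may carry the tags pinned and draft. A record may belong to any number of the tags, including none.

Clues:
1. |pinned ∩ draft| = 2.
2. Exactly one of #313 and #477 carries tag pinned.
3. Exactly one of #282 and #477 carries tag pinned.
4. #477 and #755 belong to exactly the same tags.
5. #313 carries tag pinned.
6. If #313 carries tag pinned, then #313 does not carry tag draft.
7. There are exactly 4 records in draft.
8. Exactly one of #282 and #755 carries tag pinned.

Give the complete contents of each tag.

pinned = {#282, #313, #552}; draft = {#282, #477, #552, #755}

From (5): #313 ∈ pinned.
(2) (exactly one): #477 ∉ pinned.
(3) (exactly one): #282 ∈ pinned.
(4): #755 matches #477: #755 ∉ pinned.
(6): #313 ∉ draft.
(7): only 4 candidates remain for draft, so all are in.
Suppose #552 ∉ pinned: no assignment then satisfies all the clues, so #552 ∈ pinned.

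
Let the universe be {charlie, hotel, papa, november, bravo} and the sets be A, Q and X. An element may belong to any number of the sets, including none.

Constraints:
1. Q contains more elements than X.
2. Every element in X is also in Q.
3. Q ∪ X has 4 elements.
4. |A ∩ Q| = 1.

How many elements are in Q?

4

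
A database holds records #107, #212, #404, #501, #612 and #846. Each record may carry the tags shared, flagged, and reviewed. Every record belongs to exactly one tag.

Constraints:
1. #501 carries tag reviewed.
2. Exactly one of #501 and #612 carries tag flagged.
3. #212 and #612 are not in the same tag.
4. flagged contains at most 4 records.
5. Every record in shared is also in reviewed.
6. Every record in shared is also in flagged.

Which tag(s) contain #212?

#212: reviewed

From (1): #501 ∈ reviewed.
(2) (exactly one): #612 ∈ flagged.
(3): #212 ∉ flagged.
(6) contrapositive: #212 ∉ shared.
Only one tag left: #212 ∈ reviewed.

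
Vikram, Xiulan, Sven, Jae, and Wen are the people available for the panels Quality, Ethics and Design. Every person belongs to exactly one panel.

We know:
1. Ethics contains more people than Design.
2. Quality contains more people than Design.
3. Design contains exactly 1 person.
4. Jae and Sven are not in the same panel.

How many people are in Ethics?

2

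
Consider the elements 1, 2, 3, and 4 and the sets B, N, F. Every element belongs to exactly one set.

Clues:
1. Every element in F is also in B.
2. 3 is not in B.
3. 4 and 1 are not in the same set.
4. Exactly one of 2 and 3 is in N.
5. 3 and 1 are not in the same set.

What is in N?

N = {3, 4}

From (2): 3 ∉ B.
(1) contrapositive: 3 ∉ F.
Only one set left: 3 ∈ N.
(4) (exactly one): 2 ∉ N.
(5): 1 ∉ N.
Suppose 4 ∉ N: no assignment then satisfies all the clues, so 4 ∈ N.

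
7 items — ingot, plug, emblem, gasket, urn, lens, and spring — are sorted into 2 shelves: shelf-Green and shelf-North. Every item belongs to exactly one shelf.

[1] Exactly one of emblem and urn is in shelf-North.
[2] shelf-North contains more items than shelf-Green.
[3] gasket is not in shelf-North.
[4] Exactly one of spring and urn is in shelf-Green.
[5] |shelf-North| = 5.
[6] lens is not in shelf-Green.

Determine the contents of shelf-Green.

shelf-Green = {gasket, urn}

From (3): gasket ∉ shelf-North.
From (6): lens ∉ shelf-Green.
Only one shelf left: gasket ∈ shelf-Green.
Only one shelf left: lens ∈ shelf-North.
Suppose ingot ∈ shelf-Green: no assignment then satisfies all the clues, so ingot ∉ shelf-Green.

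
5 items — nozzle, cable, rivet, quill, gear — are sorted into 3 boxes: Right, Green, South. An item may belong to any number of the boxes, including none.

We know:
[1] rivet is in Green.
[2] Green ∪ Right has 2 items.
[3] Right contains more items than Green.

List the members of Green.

Green = {rivet}

From (1): rivet ∈ Green.
Suppose nozzle ∈ Green: no assignment then satisfies all the clues, so nozzle ∉ Green.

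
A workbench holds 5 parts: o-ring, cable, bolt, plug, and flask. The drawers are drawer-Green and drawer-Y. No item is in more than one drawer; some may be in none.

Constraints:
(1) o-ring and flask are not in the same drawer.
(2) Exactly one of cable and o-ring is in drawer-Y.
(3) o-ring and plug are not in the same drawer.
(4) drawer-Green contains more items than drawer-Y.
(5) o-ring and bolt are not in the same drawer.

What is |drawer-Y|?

1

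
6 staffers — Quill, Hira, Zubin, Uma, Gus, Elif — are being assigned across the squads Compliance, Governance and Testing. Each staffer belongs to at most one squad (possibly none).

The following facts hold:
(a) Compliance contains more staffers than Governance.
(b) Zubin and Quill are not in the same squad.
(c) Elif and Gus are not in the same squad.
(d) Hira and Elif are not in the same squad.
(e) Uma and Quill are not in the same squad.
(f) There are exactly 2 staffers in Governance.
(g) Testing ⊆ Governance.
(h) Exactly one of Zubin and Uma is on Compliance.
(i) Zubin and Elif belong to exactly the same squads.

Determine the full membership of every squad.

Compliance = {Gus, Hira, Uma}; Governance = {Elif, Zubin}; Testing = {}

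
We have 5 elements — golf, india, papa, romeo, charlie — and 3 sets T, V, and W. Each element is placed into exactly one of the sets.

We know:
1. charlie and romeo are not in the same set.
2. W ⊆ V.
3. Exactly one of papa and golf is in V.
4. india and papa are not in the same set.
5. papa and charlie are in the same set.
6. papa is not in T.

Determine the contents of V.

V = {charlie, papa}

From (6): papa ∉ T.
(5): charlie matches papa: charlie ∉ T.
Suppose golf ∈ V: no assignment then satisfies all the clues, so golf ∉ V.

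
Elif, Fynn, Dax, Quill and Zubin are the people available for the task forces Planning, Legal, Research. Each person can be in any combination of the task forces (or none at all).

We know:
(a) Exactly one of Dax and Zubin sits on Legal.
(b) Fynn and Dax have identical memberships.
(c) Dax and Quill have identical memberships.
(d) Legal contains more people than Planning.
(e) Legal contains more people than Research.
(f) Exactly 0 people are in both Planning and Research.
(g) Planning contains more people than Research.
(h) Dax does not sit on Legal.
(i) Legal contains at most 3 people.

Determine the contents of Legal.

Legal = {Elif, Zubin}

From (h): Dax ∉ Legal.
(a) (exactly one): Zubin ∈ Legal.
(b): Fynn matches Dax: Fynn ∉ Legal.
(c): Quill matches Dax: Quill ∉ Legal.
Suppose Elif ∉ Legal: no assignment then satisfies all the clues, so Elif ∈ Legal.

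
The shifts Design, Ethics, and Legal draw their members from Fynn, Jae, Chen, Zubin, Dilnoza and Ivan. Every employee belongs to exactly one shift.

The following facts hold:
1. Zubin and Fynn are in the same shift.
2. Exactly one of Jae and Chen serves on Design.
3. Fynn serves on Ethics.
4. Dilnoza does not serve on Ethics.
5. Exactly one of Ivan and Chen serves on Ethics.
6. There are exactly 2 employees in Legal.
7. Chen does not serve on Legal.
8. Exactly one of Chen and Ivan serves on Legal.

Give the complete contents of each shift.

Design = {Jae}; Ethics = {Chen, Fynn, Zubin}; Legal = {Dilnoza, Ivan}

From (3): Fynn ∈ Ethics.
From (4): Dilnoza ∉ Ethics.
From (7): Chen ∉ Legal.
(1): Zubin matches Fynn: Zubin ∉ Design.
(1): Zubin matches Fynn: Zubin ∈ Ethics.
(8) (exactly one): Ivan ∈ Legal.
(5) (exactly one): Chen ∈ Ethics.
(2) (exactly one): Jae ∈ Design.
(6): only 2 candidates remain for Legal, so all are in.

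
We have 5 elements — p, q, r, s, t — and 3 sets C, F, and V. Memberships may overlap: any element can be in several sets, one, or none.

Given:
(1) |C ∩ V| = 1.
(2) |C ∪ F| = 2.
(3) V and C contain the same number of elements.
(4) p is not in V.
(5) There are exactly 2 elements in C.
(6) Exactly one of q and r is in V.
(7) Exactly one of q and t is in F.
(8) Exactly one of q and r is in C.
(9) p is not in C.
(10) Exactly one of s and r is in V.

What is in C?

C = {q, t}

From (4): p ∉ V.
From (9): p ∉ C.
Suppose q ∉ C: no assignment then satisfies all the clues, so q ∈ C.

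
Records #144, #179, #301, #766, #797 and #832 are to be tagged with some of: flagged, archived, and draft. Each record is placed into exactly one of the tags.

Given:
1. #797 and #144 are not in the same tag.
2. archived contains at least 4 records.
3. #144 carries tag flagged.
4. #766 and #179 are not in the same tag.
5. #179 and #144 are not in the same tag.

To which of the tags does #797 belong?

#797: archived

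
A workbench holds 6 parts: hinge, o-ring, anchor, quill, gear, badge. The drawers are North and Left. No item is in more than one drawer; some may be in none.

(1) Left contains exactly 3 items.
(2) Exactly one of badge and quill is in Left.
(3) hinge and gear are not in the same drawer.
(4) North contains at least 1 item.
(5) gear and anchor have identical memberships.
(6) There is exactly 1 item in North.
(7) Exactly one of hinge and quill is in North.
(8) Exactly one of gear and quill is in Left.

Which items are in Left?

Left = {anchor, badge, gear}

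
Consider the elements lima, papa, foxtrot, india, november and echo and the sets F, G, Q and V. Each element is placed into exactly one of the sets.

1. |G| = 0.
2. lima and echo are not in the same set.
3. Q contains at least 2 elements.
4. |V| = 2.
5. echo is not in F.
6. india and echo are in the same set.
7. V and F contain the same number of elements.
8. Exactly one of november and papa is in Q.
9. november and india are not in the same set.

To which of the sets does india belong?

india: V

From (5): echo ∉ F.
(1): G already has 0, so the rest are out.
(6): india matches echo: india ∉ F.
Suppose india ∈ Q: no assignment then satisfies all the clues, so india ∉ Q.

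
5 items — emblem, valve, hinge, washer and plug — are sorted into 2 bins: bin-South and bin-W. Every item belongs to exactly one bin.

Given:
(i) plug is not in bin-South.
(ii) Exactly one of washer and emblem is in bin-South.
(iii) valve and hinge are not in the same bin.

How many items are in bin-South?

2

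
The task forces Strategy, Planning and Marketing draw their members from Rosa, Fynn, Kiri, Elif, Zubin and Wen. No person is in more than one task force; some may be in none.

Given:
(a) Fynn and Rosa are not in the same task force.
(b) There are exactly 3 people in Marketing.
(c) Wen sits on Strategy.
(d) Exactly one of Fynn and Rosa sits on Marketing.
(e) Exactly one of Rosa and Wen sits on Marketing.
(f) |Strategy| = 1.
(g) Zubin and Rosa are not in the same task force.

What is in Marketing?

Marketing = {Elif, Kiri, Rosa}

From (c): Wen ∈ Strategy.
(e) (exactly one): Rosa ∈ Marketing.
(f): Strategy already has 1, so the rest are out.
(g): Zubin ∉ Marketing.
(a): Fynn ∉ Marketing.
(b): only 3 candidates remain for Marketing, so all are in.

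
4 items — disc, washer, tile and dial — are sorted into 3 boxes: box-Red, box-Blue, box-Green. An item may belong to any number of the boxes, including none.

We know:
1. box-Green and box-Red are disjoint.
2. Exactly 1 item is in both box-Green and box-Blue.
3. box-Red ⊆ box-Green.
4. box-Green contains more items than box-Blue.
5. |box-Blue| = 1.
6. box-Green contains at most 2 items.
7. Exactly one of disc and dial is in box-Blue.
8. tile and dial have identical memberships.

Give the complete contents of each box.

box-Red = {}; box-Blue = {disc}; box-Green = {disc, washer}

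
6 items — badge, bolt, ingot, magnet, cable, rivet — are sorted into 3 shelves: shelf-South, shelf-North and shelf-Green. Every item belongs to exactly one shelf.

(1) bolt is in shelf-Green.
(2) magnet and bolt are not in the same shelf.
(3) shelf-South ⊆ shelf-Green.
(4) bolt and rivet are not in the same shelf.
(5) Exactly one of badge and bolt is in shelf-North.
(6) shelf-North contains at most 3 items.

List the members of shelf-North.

From (1): bolt ∈ shelf-Green.
(2): magnet ∉ shelf-Green.
(3) contrapositive: magnet ∉ shelf-South.
(4): rivet ∉ shelf-Green.
(5) (exactly one): badge ∈ shelf-North.
Only one shelf left: magnet ∈ shelf-North.
(3) contrapositive: rivet ∉ shelf-South.
Only one shelf left: rivet ∈ shelf-North.
(6): shelf-North already has 3, so the rest are out.

shelf-North = {badge, magnet, rivet}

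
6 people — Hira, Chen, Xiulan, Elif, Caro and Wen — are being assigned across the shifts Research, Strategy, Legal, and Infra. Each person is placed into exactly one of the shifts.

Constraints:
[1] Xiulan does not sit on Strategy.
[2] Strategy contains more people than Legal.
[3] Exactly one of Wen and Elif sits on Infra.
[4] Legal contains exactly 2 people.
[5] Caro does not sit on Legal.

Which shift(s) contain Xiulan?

Xiulan: Legal

From (1): Xiulan ∉ Strategy.
From (5): Caro ∉ Legal.
Suppose Xiulan ∈ Research: no assignment then satisfies all the clues, so Xiulan ∉ Research.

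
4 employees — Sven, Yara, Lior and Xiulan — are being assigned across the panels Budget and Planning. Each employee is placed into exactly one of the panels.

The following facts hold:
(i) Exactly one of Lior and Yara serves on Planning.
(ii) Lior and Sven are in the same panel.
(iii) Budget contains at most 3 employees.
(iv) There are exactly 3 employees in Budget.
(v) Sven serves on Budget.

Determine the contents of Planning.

From (v): Sven ∈ Budget.
(ii): Lior matches Sven: Lior ∈ Budget.
(i) (exactly one): Yara ∈ Planning.
(iv): only 3 candidates remain for Budget, so all are in.

Planning = {Yara}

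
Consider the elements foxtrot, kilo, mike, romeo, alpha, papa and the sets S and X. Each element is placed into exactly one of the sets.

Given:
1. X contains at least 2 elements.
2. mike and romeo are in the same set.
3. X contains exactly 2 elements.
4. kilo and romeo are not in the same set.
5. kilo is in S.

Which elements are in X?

From (5): kilo ∈ S.
(4): romeo ∉ S.
Only one set left: romeo ∈ X.
(2): mike matches romeo: mike ∉ S.
(2): mike matches romeo: mike ∈ X.
(3): X already has 2, so the rest are out.
Only one set left: foxtrot ∈ S.
Only one set left: alpha ∈ S.
Only one set left: papa ∈ S.

X = {mike, romeo}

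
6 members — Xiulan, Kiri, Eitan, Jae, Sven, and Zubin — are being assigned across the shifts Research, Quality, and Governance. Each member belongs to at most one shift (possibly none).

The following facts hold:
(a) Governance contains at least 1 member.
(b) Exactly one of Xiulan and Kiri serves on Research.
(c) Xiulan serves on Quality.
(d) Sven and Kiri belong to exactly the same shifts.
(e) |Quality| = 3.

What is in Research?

Research = {Kiri, Sven}

From (c): Xiulan ∈ Quality.
(b) (exactly one): Kiri ∈ Research.
(d): Sven matches Kiri: Sven ∈ Research.
Suppose Eitan ∈ Research: no assignment then satisfies all the clues, so Eitan ∉ Research.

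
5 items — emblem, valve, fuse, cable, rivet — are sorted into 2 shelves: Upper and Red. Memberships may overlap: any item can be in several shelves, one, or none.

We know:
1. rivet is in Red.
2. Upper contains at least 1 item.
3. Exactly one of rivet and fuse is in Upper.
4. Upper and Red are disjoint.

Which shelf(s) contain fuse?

From (1): rivet ∈ Red.
(4) (disjoint): rivet ∉ Upper.
(3) (exactly one): fuse ∈ Upper.
(4) (disjoint): fuse ∉ Red.

fuse: Upper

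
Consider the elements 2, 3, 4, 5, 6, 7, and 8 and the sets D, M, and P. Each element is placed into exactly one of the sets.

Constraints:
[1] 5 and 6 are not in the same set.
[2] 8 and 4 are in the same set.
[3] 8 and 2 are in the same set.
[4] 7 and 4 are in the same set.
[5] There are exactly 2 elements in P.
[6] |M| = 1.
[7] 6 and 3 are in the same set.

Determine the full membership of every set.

D = {2, 4, 7, 8}; M = {5}; P = {3, 6}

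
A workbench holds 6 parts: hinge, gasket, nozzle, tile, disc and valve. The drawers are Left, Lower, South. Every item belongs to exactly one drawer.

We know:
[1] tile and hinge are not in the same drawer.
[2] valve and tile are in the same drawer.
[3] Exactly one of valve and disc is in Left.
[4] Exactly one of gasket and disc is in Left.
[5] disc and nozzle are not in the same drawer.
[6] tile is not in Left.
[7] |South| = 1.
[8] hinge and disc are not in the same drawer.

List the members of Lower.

Lower = {gasket, nozzle, tile, valve}

From (6): tile ∉ Left.
(2): valve matches tile: valve ∉ Left.
(3) (exactly one): disc ∈ Left.
(4) (exactly one): gasket ∉ Left.
(5): nozzle ∉ Left.
(8): hinge ∉ Left.
Suppose hinge ∈ Lower: no assignment then satisfies all the clues, so hinge ∉ Lower.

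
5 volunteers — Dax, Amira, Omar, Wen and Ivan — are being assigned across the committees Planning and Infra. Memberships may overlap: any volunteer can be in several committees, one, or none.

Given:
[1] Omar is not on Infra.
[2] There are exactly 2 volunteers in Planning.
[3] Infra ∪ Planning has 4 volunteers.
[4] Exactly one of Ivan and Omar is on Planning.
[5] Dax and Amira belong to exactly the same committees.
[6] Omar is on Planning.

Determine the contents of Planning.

Planning = {Omar, Wen}

From (1): Omar ∉ Infra.
From (6): Omar ∈ Planning.
(4) (exactly one): Ivan ∉ Planning.
Suppose Dax ∈ Planning: no assignment then satisfies all the clues, so Dax ∉ Planning.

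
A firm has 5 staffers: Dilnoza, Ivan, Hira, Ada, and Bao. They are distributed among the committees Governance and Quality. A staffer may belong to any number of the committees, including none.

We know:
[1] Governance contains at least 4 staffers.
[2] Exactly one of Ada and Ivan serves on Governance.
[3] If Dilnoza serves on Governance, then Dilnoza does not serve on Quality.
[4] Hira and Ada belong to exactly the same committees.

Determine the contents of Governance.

Governance = {Ada, Bao, Dilnoza, Hira}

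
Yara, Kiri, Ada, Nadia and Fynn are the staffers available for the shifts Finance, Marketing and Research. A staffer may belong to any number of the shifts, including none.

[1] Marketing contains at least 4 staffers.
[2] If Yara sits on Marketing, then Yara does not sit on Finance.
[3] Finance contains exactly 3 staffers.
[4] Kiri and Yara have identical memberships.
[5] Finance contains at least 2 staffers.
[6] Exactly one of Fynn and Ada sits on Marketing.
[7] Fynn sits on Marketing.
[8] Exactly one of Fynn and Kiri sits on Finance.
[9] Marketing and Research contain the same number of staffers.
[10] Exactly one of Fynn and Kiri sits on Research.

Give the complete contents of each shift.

Finance = {Ada, Fynn, Nadia}; Marketing = {Fynn, Kiri, Nadia, Yara}; Research = {Ada, Kiri, Nadia, Yara}

From (7): Fynn ∈ Marketing.
(6) (exactly one): Ada ∉ Marketing.
(1): only 4 candidates remain for Marketing, so all are in.
(2): Yara ∉ Finance.
(4): Kiri matches Yara: Kiri ∉ Finance.
(8) (exactly one): Fynn ∈ Finance.
(3): only 3 candidates remain for Finance, so all are in.
Suppose Yara ∉ Research: no assignment then satisfies all the clues, so Yara ∈ Research.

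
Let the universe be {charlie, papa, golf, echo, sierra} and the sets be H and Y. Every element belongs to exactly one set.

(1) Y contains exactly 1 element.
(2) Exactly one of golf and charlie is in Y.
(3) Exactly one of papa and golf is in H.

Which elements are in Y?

Y = {golf}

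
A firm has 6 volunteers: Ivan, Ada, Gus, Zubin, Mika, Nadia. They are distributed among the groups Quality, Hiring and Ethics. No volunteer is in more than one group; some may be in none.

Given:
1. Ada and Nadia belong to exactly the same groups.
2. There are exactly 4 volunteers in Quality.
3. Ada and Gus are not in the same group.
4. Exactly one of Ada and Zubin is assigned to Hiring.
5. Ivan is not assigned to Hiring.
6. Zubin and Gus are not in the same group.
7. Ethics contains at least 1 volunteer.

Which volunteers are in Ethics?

Ethics = {Gus}

From (5): Ivan ∉ Hiring.
Suppose Ivan ∈ Ethics: no assignment then satisfies all the clues, so Ivan ∉ Ethics.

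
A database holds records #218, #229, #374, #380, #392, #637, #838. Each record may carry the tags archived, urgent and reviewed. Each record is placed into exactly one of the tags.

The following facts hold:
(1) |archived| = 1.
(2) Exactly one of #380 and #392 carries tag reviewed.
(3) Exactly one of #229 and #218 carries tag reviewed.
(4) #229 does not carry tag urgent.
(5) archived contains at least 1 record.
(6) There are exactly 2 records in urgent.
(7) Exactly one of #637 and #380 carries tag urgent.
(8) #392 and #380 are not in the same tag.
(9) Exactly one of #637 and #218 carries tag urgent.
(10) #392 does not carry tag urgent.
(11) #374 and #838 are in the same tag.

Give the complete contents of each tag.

From (4): #229 ∉ urgent.
From (10): #392 ∉ urgent.
Suppose #218 ∈ archived: no assignment then satisfies all the clues, so #218 ∉ archived.

archived = {#637}; urgent = {#218, #380}; reviewed = {#229, #374, #392, #838}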